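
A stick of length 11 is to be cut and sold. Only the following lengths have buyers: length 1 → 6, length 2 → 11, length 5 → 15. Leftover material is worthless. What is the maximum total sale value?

Consider every possible first cut. r[k] is the best of p[i]+r[k−i] over all sellable i≤k.
r[1] = 6
r[2] = max(6+6, 11+0) = 12
r[3] = max(6+12, 11+6) = 18
r[4] = max(6+18, 11+12) = 24
r[5] = max(6+24, 11+18, 15+0) = 30
r[6] = max(6+30, 11+24, 15+6) = 36
r[7] = max(6+36, 11+30, 15+12) = 42
r[8] = max(6+42, 11+36, 15+18) = 48
r[9] = max(6+48, 11+42, 15+24) = 54
r[10] = max(6+54, 11+48, 15+30) = 60
r[11] = max(6+60, 11+54, 15+36) = 66
One optimal cutting: 1 + 1 + 1 + 1 + 1 + 1 + 1 + 1 + 1 + 1 + 1 → 66.

66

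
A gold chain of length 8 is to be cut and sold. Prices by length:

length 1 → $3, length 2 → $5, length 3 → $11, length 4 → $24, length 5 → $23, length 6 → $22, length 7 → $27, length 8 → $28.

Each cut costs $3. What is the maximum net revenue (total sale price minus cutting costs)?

Build v[k] bottom-up: v[k] = max over allowed piece i of (p[i] + v[k−i]) − 3 per cut.
v[1] = 3
v[2] = 5
v[3] = 11
v[4] = 24
v[5] = 24  (first piece 1, then v[4]=24)
v[6] = 26  (first piece 2, then v[4]=24)
v[7] = 32  (first piece 3, then v[4]=24)
v[8] = 45  (first piece 4, then v[4]=24)
One optimal plan: pieces 4 + 4 (1 cut) → $48 − $3 = $45.

45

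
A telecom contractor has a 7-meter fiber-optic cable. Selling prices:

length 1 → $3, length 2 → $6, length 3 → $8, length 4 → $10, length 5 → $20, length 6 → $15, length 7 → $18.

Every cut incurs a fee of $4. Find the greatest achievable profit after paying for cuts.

22

Consider every possible first cut. r[k] is the best of p[i]+r[k−i] over all sellable i≤k, charging 4 whenever i<k.
r[1] = 3
r[2] = max(3+3-4, 6+0) = 6
r[3] = max(3+6-4, 6+3-4, 8+0) = 8
r[4] = max(3+8-4, 6+6-4, 8+3-4, 10+0) = 10
r[5] = max(3+10-4, 6+8-4, 8+6-4, 10+3-4, 20+0) = 20
r[6] = max(3+20-4, 6+10-4, 8+8-4, 10+6-4, 20+3-4, 15+0) = 19
r[7] = max(3+19-4, 6+20-4, 8+10-4, …, 15+3-4, 18+0) = 22
One optimal plan: pieces 5 + 2 (1 cut) → $26 − $4 = $22.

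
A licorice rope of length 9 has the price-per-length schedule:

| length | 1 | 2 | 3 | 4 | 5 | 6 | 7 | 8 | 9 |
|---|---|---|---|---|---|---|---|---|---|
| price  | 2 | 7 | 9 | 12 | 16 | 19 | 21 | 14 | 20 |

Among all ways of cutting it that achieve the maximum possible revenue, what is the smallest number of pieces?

Consider every possible first cut. r[k] is the best of p[i]+r[k−i] over all sellable i≤k.
r[1] = 2
r[2] = max(2+2, 7+0) = 7
r[3] = max(2+7, 7+2, 9+0) = 9
r[4] = max(2+9, 7+7, 9+2, 12+0) = 14
r[5] = max(2+14, 7+9, 9+7, 12+2, 16+0) = 16
r[6] = max(2+16, 7+14, 9+9, 12+7, 16+2, 19+0) = 21
r[7] = max(2+21, 7+16, 9+14, …, 19+2, 21+0) = 23
r[8] = max(2+23, 7+21, 9+16, …, 21+2, 14+0) = 28
r[9] = max(2+28, 7+23, 9+21, …, 14+2, 20+0) = 30
Maximum revenue is ¢30.
Now minimize piece count subject to staying optimal: for each k, pieces[k] = 1 + min over i with p[i]+r[k−i]=r[k] of pieces[k−i].
pieces[6] = 3
pieces[7] = 2
pieces[8] = 4
pieces[9] = 3

3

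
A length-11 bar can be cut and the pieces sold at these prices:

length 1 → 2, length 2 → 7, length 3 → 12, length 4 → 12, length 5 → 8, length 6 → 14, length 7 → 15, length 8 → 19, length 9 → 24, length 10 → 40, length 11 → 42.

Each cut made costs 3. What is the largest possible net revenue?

42

Consider every possible first cut. v[k] is the best of p[i]+v[k−i] over all sellable i≤k, charging 3 whenever i<k.
v[1] = 2
v[2] = max(2+2-3, 7+0) = 7
v[3] = max(2+7-3, 7+2-3, 12+0) = 12
v[4] = max(2+12-3, 7+7-3, 12+2-3, 12+0) = 12
v[5] = max(2+12-3, 7+12-3, 12+7-3, 12+2-3, 8+0) = 16
v[6] = max(2+16-3, 7+12-3, 12+12-3, 12+7-3, 8+2-3, 14+0) = 21
v[7] = max(2+21-3, 7+16-3, 12+12-3, …, 14+2-3, 15+0) = 21
v[8] = max(2+21-3, 7+21-3, 12+16-3, …, 15+2-3, 19+0) = 25
v[9] = max(2+25-3, 7+21-3, 12+21-3, …, 19+2-3, 24+0) = 30
v[10] = max(2+30-3, 7+25-3, 12+21-3, …, 24+2-3, 40+0) = 40
v[11] = max(2+40-3, 7+30-3, 12+25-3, …, 40+2-3, 42+0) = 42
Best is to make no cuts and sell whole for 42.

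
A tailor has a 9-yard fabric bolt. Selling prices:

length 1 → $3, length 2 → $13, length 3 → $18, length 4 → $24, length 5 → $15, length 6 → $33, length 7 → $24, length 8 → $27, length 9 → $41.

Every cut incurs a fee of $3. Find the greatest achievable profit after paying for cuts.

Let v[k] be the best obtainable value from length k. For each k, try every first piece i and keep the best of price[i] + v[k−i] minus the 3 cut fee when i<k.
v[1] = 3
v[2] = 13
v[3] = 18
v[4] = 24
v[5] = 28  (first piece 2, then v[3]=18)
v[6] = 34  (first piece 2, then v[4]=24)
v[7] = 39  (first piece 3, then v[4]=24)
v[8] = 45  (first piece 4, then v[4]=24)
v[9] = 49  (first piece 2, then v[7]=39)
One optimal plan: pieces 4 + 3 + 2 (2 cuts) → $55 − $6 = $49.

49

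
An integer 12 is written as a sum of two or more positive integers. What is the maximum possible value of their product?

Fill P[k] for k=2..12: at each k try every first piece i and multiply by the better of (k−i) uncut or P[k−i].
P[2] = 1×max(1,0) = 1×1 = 1
P[3] = max(1×2, 2×1) = 2
P[4] = max(1×3, 2×2, 3×1) = 4
P[5] = max(1×4, 2×3, 3×2, 4×1) = 6
P[6] = max(1×6, 2×4, 3×3, 4×2, 5×1) = 9
P[7] = max(1×9, 2×6, 3×4, 4×3, 5×2, 6×1) = 12
P[8] = max(1×12, 2×9, 3×6, …, 6×2, 7×1) = 18
P[9] = max(1×18, 2×12, 3×9, …, 7×2, 8×1) = 27
P[10] = max(1×27, 2×18, 3×12, …, 8×2, 9×1) = 36
P[11] = max(1×36, 2×27, 3×18, …, 9×2, 10×1) = 54
P[12] = max(1×54, 2×36, 3×27, …, 10×2, 11×1) = 81
One optimal split: 3 + 3 + 3 + 3; product 3×3×3×3 = 81.

81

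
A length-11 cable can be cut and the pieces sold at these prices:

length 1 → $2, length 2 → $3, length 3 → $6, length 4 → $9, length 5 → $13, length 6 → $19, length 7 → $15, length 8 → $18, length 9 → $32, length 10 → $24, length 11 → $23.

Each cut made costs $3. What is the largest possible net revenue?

32

Let v[k] be the best obtainable value from length k. For each k, try every first piece i and keep the best of price[i] + v[k−i] minus the 3 cut fee when i<k.
v[1] = 2
v[2] = max(2+2-3, 3+0) = 3
v[3] = max(2+3-3, 3+2-3, 6+0) = 6
v[4] = max(2+6-3, 3+3-3, 6+2-3, 9+0) = 9
v[5] = max(2+9-3, 3+6-3, 6+3-3, 9+2-3, 13+0) = 13
v[6] = max(2+13-3, 3+9-3, 6+6-3, 9+3-3, 13+2-3, 19+0) = 19
v[7] = max(2+19-3, 3+13-3, 6+9-3, …, 19+2-3, 15+0) = 18
v[8] = max(2+18-3, 3+19-3, 6+13-3, …, 15+2-3, 18+0) = 19
v[9] = max(2+19-3, 3+18-3, 6+19-3, …, 18+2-3, 32+0) = 32
v[10] = max(2+32-3, 3+19-3, 6+18-3, …, 32+2-3, 24+0) = 31
v[11] = max(2+31-3, 3+32-3, 6+19-3, …, 24+2-3, 23+0) = 32
One optimal plan: pieces 9 + 2 (1 cut) → $35 − $3 = $32.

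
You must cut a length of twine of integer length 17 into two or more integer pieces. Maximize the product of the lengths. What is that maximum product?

486

Let g[k] be the best product for length k (with at least one cut). For each first piece i, the rest contributes max(k−i, g[k−i]).
Small cases: g[2]=1, g[3]=2, g[4]=4, g[5]=6, g[6]=9, g[7]=12, g[8]=18, g[9]=27, g[10]=36, g[11]=54.
g[12] = 3·max(9,27) = 3·27 = 81
g[13] = 2·max(11,54) = 2·54 = 108
g[14] = 2·max(12,81) = 2·81 = 162
g[15] = 3·max(12,81) = 3·81 = 243
g[16] = 2·max(14,162) = 2·162 = 324
g[17] = 2·max(15,243) = 2·243 = 486
One optimal split: 3 + 3 + 3 + 3 + 3 + 2; product 3·3·3·3·3·2 = 486.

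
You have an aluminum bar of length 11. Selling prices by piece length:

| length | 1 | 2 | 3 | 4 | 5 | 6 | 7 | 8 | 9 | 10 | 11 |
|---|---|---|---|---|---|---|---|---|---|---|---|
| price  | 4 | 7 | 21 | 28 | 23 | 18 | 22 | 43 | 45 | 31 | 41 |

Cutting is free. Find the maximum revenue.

77

Consider every possible first cut. R[k] is the best of p[i]+R[k−i] over all sellable i≤k.
R[1] = 4
R[2] = 8  (first piece 1, then R[1]=4)
R[3] = 21
R[4] = 28
R[5] = 32  (first piece 1, then R[4]=28)
R[6] = 42  (first piece 3, then R[3]=21)
R[7] = 49  (first piece 3, then R[4]=28)
R[8] = 56  (first piece 4, then R[4]=28)
R[9] = 63  (first piece 3, then R[6]=42)
R[10] = 70  (first piece 3, then R[7]=49)
R[11] = 77  (first piece 3, then R[8]=56)
One optimal cutting: 4 + 4 + 3 → $28 + $28 + $21 = $77.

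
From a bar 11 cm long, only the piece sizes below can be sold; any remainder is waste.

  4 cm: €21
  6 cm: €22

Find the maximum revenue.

Let f[k] be the best obtainable value from length k. For each k, try every first piece i and keep the best of price[i] + f[k−i].
f[1] = 0
f[2] = 0
f[3] = 0
f[4] = 21
f[5] = 21
f[6] = max(21+0, 22+0) = 22
f[7] = max(21+0, 22+0) = 22
f[8] = max(21+21, 22+0) = 42
f[9] = max(21+21, 22+0) = 42
f[10] = max(21+22, 22+21) = 43
f[11] = max(21+22, 22+21) = 43
One optimal cutting: pieces 6 + 4 with 1 cm of scrap → €43.

43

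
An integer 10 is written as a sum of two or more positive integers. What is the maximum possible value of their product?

Fill f[k] for k=2..10: at each k try every first piece i and multiply by the better of (k−i) uncut or f[k−i].
f[2] = 1×max(1,0) = 1×1 = 1
f[3] = 1×max(2,1) = 1×2 = 2
f[4] = 2×max(2,1) = 2×2 = 4
f[5] = 2×max(3,2) = 2×3 = 6
f[6] = 3×max(3,2) = 3×3 = 9
f[7] = 2×max(5,6) = 2×6 = 12
f[8] = 2×max(6,9) = 2×9 = 18
f[9] = 3×max(6,9) = 3×9 = 27
f[10] = 2×max(8,18) = 2×18 = 36
One optimal split: 3 + 3 + 2 + 2; product 3×3×2×2 = 36.

36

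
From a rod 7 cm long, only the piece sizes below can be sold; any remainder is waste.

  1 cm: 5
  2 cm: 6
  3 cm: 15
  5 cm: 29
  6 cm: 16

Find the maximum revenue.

39

Build r[k] bottom-up: r[k] = max over allowed piece i of (p[i] + r[k−i]).
r[1] = 5
r[2] = max(5+5, 6+0) = 10
r[3] = max(5+10, 6+5, 15+0) = 15
r[4] = max(5+15, 6+10, 15+5) = 20
r[5] = max(5+20, 6+15, 15+10, 29+0) = 29
r[6] = max(5+29, 6+20, 15+15, 29+5, 16+0) = 34
r[7] = max(5+34, 6+29, 15+20, 29+10, 16+5) = 39
One optimal cutting: 5 + 1 + 1 → 39.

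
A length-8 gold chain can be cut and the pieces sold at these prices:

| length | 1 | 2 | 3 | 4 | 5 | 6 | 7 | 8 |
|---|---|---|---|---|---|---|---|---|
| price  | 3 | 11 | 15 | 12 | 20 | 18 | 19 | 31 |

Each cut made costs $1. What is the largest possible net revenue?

Let net[k] be the best obtainable value from length k. For each k, try every first piece i and keep the best of price[i] + net[k−i] minus the 1 cut fee when i<k.
net[1] = 3
net[2] = max(3+3-1, 11+0) = 11
net[3] = max(3+11-1, 11+3-1, 15+0) = 15
net[4] = max(3+15-1, 11+11-1, 15+3-1, 12+0) = 21
net[5] = max(3+21-1, 11+15-1, 15+11-1, 12+3-1, 20+0) = 25
net[6] = max(3+25-1, 11+21-1, 15+15-1, 12+11-1, 20+3-1, 18+0) = 31
net[7] = max(3+31-1, 11+25-1, 15+21-1, …, 18+3-1, 19+0) = 35
net[8] = max(3+35-1, 11+31-1, 15+25-1, …, 19+3-1, 31+0) = 41
One optimal plan: pieces 2 + 2 + 2 + 2 (3 cuts) → $44 − $3 = $41.

41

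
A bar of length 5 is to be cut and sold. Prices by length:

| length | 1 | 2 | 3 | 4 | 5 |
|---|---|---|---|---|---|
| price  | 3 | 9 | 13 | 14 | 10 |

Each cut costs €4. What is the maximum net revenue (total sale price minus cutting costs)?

18

Consider every possible first cut. net[k] is the best of p[i]+net[k−i] over all sellable i≤k, charging 4 whenever i<k.
net[1] = 3
net[2] = 9
net[3] = 13
net[4] = 14  (first piece 2, then net[2]=9)
net[5] = 18  (first piece 2, then net[3]=13)
One optimal plan: pieces 3 + 2 (1 cut) → €22 − €4 = €18.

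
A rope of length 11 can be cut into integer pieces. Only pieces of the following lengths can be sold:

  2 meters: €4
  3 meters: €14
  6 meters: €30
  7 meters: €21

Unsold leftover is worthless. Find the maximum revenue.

48

Consider every possible first cut. best[k] is the best of p[i]+best[k−i] over all sellable i≤k.
best[1] = 0
best[2] = 4
best[3] = 14
best[4] = 14
best[5] = 18  (first piece 2, then best[3]=14)
best[6] = 30
best[7] = 30
best[8] = 34  (first piece 2, then best[6]=30)
best[9] = 44  (first piece 3, then best[6]=30)
best[10] = 44
best[11] = 48  (first piece 2, then best[9]=44)
One optimal cutting: 6 + 3 + 2 → €48.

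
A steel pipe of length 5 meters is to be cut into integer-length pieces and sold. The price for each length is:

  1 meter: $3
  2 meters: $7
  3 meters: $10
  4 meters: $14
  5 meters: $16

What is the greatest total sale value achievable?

Consider every possible first cut. R[k] is the best of p[i]+R[k−i] over all sellable i≤k.
R[1] = 3
R[2] = max(3+3, 7+0) = 7
R[3] = max(3+7, 7+3, 10+0) = 10
R[4] = max(3+10, 7+7, 10+3, 14+0) = 14
R[5] = max(3+14, 7+10, 10+7, 14+3, 16+0) = 17
One optimal cutting: 2 + 2 + 1 → $7 + $7 + $3 = $17.

17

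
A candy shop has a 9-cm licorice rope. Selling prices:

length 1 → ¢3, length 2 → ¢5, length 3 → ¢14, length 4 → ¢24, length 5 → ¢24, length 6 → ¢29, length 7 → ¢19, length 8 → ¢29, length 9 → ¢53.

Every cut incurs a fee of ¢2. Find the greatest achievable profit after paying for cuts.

53

Let net[k] be the best obtainable value from length k. For each k, try every first piece i and keep the best of price[i] + net[k−i] minus the 2 cut fee when i<k.
net[1] = 3
net[2] = max(3+3-2, 5+0) = 5
net[3] = max(3+5-2, 5+3-2, 14+0) = 14
net[4] = max(3+14-2, 5+5-2, 14+3-2, 24+0) = 24
net[5] = max(3+24-2, 5+14-2, 14+5-2, 24+3-2, 24+0) = 25
net[6] = max(3+25-2, 5+24-2, 14+14-2, 24+5-2, 24+3-2, 29+0) = 29
net[7] = max(3+29-2, 5+25-2, 14+24-2, …, 29+3-2, 19+0) = 36
net[8] = max(3+36-2, 5+29-2, 14+25-2, …, 19+3-2, 29+0) = 46
net[9] = max(3+46-2, 5+36-2, 14+29-2, …, 29+3-2, 53+0) = 53
Best is to make no cuts and sell whole for ¢53.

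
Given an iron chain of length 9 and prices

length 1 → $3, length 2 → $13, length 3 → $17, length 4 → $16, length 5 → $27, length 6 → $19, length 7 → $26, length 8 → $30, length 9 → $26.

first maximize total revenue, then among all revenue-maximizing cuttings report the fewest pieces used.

Build r[k] bottom-up: r[k] = max over allowed piece i of (p[i] + r[k−i]).
r[1] = 3
r[2] = 13
r[3] = 17
r[4] = 26  (first piece 2, then r[2]=13)
r[5] = 30  (first piece 2, then r[3]=17)
r[6] = 39  (first piece 2, then r[4]=26)
r[7] = 43  (first piece 2, then r[5]=30)
r[8] = 52  (first piece 2, then r[6]=39)
r[9] = 56  (first piece 2, then r[7]=43)
Maximum revenue is $56.
Now minimize piece count subject to staying optimal: for each k, pieces[k] = 1 + min over i with p[i]+r[k−i]=r[k] of pieces[k−i].
pieces[6] = 3
pieces[7] = 3
pieces[8] = 4
pieces[9] = 4

4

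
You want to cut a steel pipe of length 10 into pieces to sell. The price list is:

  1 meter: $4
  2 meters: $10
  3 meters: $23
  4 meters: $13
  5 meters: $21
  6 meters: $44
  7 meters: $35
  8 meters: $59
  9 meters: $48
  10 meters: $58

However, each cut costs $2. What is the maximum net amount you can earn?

Let net[k] be the best obtainable value from length k. For each k, try every first piece i and keep the best of price[i] + net[k−i] minus the 2 cut fee when i<k.
net[1] = 4
net[2] = max(4+4-2, 10+0) = 10
net[3] = max(4+10-2, 10+4-2, 23+0) = 23
net[4] = max(4+23-2, 10+10-2, 23+4-2, 13+0) = 25
net[5] = max(4+25-2, 10+23-2, 23+10-2, 13+4-2, 21+0) = 31
net[6] = max(4+31-2, 10+25-2, 23+23-2, 13+10-2, 21+4-2, 44+0) = 44
net[7] = max(4+44-2, 10+31-2, 23+25-2, …, 44+4-2, 35+0) = 46
net[8] = max(4+46-2, 10+44-2, 23+31-2, …, 35+4-2, 59+0) = 59
net[9] = max(4+59-2, 10+46-2, 23+44-2, …, 59+4-2, 48+0) = 65
net[10] = max(4+65-2, 10+59-2, 23+46-2, …, 48+4-2, 58+0) = 67
One optimal plan: pieces 3 + 3 + 3 + 1 (3 cuts) → $73 − $6 = $67.

67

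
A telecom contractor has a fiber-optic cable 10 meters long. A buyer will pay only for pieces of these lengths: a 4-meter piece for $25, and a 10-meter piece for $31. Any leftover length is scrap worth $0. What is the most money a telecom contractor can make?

50

Let best[k] be the best obtainable value from length k. For each k, try every first piece i and keep the best of price[i] + best[k−i].
best[1] = 0
best[2] = 0
best[3] = 0
best[4] = 25
best[5] = 25
best[6] = 25
best[7] = 25
best[8] = 50  (first piece 4, then best[4]=25)
best[9] = 50
best[10] = max(25+25, 31+0) = 50
One optimal cutting: pieces 4 + 4 with 2 meters of scrap → $50.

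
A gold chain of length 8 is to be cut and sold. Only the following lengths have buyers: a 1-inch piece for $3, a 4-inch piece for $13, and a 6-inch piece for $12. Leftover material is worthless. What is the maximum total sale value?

Consider every possible first cut. f[k] is the best of p[i]+f[k−i] over all sellable i≤k.
f[1] = 3
f[2] = 6  (first piece 1, then f[1]=3)
f[3] = 9  (first piece 1, then f[2]=6)
f[4] = 13
f[5] = 16  (first piece 1, then f[4]=13)
f[6] = 19  (first piece 1, then f[5]=16)
f[7] = 22  (first piece 1, then f[6]=19)
f[8] = 26  (first piece 4, then f[4]=13)
One optimal cutting: 4 + 4 → $26.

26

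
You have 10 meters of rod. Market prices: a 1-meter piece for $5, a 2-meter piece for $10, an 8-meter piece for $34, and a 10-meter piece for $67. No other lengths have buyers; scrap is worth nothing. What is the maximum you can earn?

Consider every possible first cut. f[k] is the best of p[i]+f[k−i] over all sellable i≤k.
f[1] = 5
f[2] = 10  (first piece 1, then f[1]=5)
f[3] = 15  (first piece 1, then f[2]=10)
f[4] = 20  (first piece 1, then f[3]=15)
f[5] = 25  (first piece 1, then f[4]=20)
f[6] = 30  (first piece 1, then f[5]=25)
f[7] = 35  (first piece 1, then f[6]=30)
f[8] = 40  (first piece 1, then f[7]=35)
f[9] = 45  (first piece 1, then f[8]=40)
f[10] = 67
One optimal cutting: 10 → $67.

67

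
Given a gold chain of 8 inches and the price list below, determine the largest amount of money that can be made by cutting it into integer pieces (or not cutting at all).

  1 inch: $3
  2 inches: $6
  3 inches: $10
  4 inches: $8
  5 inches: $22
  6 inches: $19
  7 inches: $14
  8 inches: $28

Let v[k] be the best obtainable value from length k. For each k, try every first piece i and keep the best of price[i] + v[k−i].
v[1] = 3
v[2] = 6  (first piece 1, then v[1]=3)
v[3] = 10
v[4] = 13  (first piece 1, then v[3]=10)
v[5] = 22
v[6] = 25  (first piece 1, then v[5]=22)
v[7] = 28  (first piece 1, then v[6]=25)
v[8] = 32  (first piece 3, then v[5]=22)
One optimal cutting: 5 + 3 → $22 + $10 = $32.

32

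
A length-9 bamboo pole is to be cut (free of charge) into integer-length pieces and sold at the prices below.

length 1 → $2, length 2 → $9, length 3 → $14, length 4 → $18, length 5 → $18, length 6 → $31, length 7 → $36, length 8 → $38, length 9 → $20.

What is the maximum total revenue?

Let r[k] be the best obtainable value from length k. For each k, try every first piece i and keep the best of price[i] + r[k−i].
r[1] = 2
r[2] = max(2+2, 9+0) = 9
r[3] = max(2+9, 9+2, 14+0) = 14
r[4] = max(2+14, 9+9, 14+2, 18+0) = 18
r[5] = max(2+18, 9+14, 14+9, 18+2, 18+0) = 23
r[6] = max(2+23, 9+18, 14+14, 18+9, 18+2, 31+0) = 31
r[7] = max(2+31, 9+23, 14+18, …, 31+2, 36+0) = 36
r[8] = max(2+36, 9+31, 14+23, …, 36+2, 38+0) = 40
r[9] = max(2+40, 9+36, 14+31, …, 38+2, 20+0) = 45
One optimal cutting: 7 + 2 → $36 + $9 = $45.

45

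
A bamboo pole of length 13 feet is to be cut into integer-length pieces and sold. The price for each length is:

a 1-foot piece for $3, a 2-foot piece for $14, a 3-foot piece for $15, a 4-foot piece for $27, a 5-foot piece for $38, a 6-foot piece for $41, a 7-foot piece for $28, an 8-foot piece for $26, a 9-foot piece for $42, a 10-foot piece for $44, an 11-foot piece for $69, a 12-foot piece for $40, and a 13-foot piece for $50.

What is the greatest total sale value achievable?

94

Consider every possible first cut. R[k] is the best of p[i]+R[k−i] over all sellable i≤k.
R[1] = 3
R[2] = max(3+3, 14+0) = 14
R[3] = max(3+14, 14+3, 15+0) = 17
R[4] = max(3+17, 14+14, 15+3, 27+0) = 28
R[5] = max(3+28, 14+17, 15+14, 27+3, 38+0) = 38
R[6] = max(3+38, 14+28, 15+17, 27+14, 38+3, 41+0) = 42
R[7] = max(3+42, 14+38, 15+28, …, 41+3, 28+0) = 52
R[8] = max(3+52, 14+42, 15+38, …, 28+3, 26+0) = 56
R[9] = max(3+56, 14+52, 15+42, …, 26+3, 42+0) = 66
R[10] = max(3+66, 14+56, 15+52, …, 42+3, 44+0) = 76
R[11] = max(3+76, 14+66, 15+56, …, 44+3, 69+0) = 80
R[12] = max(3+80, 14+76, 15+66, …, 69+3, 40+0) = 90
R[13] = max(3+90, 14+80, 15+76, …, 40+3, 50+0) = 94
One optimal cutting: 5 + 2 + 2 + 2 + 2 → $38 + $14 + $14 + $14 + $14 = $94.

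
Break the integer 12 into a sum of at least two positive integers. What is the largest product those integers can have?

Define m[k] = max over 1≤i<k of i · max(k−i, m[k−i]); the inner max lets the remainder stay uncut if that's better.
m[2] = 1×max(1,0) = 1×1 = 1
m[3] = max(1×2, 2×1) = 2
m[4] = max(1×3, 2×2, 3×1) = 4
m[5] = max(1×4, 2×3, 3×2, 4×1) = 6
m[6] = max(1×6, 2×4, 3×3, 4×2, 5×1) = 9
m[7] = max(1×9, 2×6, 3×4, 4×3, 5×2, 6×1) = 12
m[8] = max(1×12, 2×9, 3×6, …, 6×2, 7×1) = 18
m[9] = max(1×18, 2×12, 3×9, …, 7×2, 8×1) = 27
m[10] = max(1×27, 2×18, 3×12, …, 8×2, 9×1) = 36
m[11] = max(1×36, 2×27, 3×18, …, 9×2, 10×1) = 54
m[12] = max(1×54, 2×36, 3×27, …, 10×2, 11×1) = 81
One optimal split: 3 + 3 + 3 + 3; product 3×3×3×3 = 81.

81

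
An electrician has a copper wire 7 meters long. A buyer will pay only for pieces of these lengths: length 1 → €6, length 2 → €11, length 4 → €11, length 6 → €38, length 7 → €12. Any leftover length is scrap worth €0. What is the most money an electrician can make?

44

Let r[k] be the best obtainable value from length k. For each k, try every first piece i and keep the best of price[i] + r[k−i].
r[1] = 6
r[2] = max(6+6, 11+0) = 12
r[3] = max(6+12, 11+6) = 18
r[4] = max(6+18, 11+12, 11+0) = 24
r[5] = max(6+24, 11+18, 11+6) = 30
r[6] = max(6+30, 11+24, 11+12, 38+0) = 38
r[7] = max(6+38, 11+30, 11+18, 38+6, 12+0) = 44
One optimal cutting: 6 + 1 → €44.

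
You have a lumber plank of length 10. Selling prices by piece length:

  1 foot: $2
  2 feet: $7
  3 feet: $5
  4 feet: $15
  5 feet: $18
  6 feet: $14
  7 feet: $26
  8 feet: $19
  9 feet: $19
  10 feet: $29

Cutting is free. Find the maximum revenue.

Consider every possible first cut. best[k] is the best of p[i]+best[k−i] over all sellable i≤k.
best[1] = 2
best[2] = 7
best[3] = 9  (first piece 1, then best[2]=7)
best[4] = 15
best[5] = 18
best[6] = 22  (first piece 2, then best[4]=15)
best[7] = 26
best[8] = 30  (first piece 4, then best[4]=15)
best[9] = 33  (first piece 2, then best[7]=26)
best[10] = 37  (first piece 2, then best[8]=30)
One optimal cutting: 4 + 4 + 2 → $15 + $15 + $7 = $37.

37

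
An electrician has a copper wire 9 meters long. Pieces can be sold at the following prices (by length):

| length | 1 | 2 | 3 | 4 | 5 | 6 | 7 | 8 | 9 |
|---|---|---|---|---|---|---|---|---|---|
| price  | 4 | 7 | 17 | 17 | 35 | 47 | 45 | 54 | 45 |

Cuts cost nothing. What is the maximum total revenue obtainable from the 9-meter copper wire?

Build best[k] bottom-up: best[k] = max over allowed piece i of (p[i] + best[k−i]).
best[1] = 4
best[2] = max(4+4, 7+0) = 8
best[3] = max(4+8, 7+4, 17+0) = 17
best[4] = max(4+17, 7+8, 17+4, 17+0) = 21
best[5] = max(4+21, 7+17, 17+8, 17+4, 35+0) = 35
best[6] = max(4+35, 7+21, 17+17, 17+8, 35+4, 47+0) = 47
best[7] = max(4+47, 7+35, 17+21, …, 47+4, 45+0) = 51
best[8] = max(4+51, 7+47, 17+35, …, 45+4, 54+0) = 55
best[9] = max(4+55, 7+51, 17+47, …, 54+4, 45+0) = 64
One optimal cutting: 6 + 3 → €47 + €17 = €64.

64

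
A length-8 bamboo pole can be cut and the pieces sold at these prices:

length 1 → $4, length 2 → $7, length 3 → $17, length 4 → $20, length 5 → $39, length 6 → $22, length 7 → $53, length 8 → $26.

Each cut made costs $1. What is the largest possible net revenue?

56

Consider every possible first cut. net[k] is the best of p[i]+net[k−i] over all sellable i≤k, charging 1 whenever i<k.
net[1] = 4
net[2] = max(4+4-1, 7+0) = 7
net[3] = max(4+7-1, 7+4-1, 17+0) = 17
net[4] = max(4+17-1, 7+7-1, 17+4-1, 20+0) = 20
net[5] = max(4+20-1, 7+17-1, 17+7-1, 20+4-1, 39+0) = 39
net[6] = max(4+39-1, 7+20-1, 17+17-1, 20+7-1, 39+4-1, 22+0) = 42
net[7] = max(4+42-1, 7+39-1, 17+20-1, …, 22+4-1, 53+0) = 53
net[8] = max(4+53-1, 7+42-1, 17+39-1, …, 53+4-1, 26+0) = 56
One optimal plan: pieces 7 + 1 (1 cut) → $57 − $1 = $56.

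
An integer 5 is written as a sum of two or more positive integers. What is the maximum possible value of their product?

6

Fill P[k] for k=2..5: at each k try every first piece i and multiply by the better of (k−i) uncut or P[k−i].
P[2] = 1*max(1,0) = 1*1 = 1
P[3] = max(1*2, 2*1) = 2
P[4] = max(1*3, 2*2, 3*1) = 4
P[5] = max(1*4, 2*3, 3*2, 4*1) = 6
One optimal split: 3 + 2; product 3*2 = 6.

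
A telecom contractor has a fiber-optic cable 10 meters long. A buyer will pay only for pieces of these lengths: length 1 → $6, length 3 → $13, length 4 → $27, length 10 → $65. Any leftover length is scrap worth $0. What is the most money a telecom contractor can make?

Let r[k] be the best obtainable value from length k. For each k, try every first piece i and keep the best of price[i] + r[k−i].
r[1] = 6
r[2] = 12  (first piece 1, then r[1]=6)
r[3] = max(6+12, 13+0) = 18
r[4] = max(6+18, 13+6, 27+0) = 27
r[5] = max(6+27, 13+12, 27+6) = 33
r[6] = max(6+33, 13+18, 27+12) = 39
r[7] = max(6+39, 13+27, 27+18) = 45
r[8] = max(6+45, 13+33, 27+27) = 54
r[9] = max(6+54, 13+39, 27+33) = 60
r[10] = max(6+60, 13+45, 27+39, 65+0) = 66
One optimal cutting: 4 + 4 + 1 + 1 → $66.

66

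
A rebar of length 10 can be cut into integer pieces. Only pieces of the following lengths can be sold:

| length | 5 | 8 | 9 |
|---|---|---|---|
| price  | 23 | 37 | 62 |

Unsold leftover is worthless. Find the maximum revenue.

62

Let best[k] be the best obtainable value from length k. For each k, try every first piece i and keep the best of price[i] + best[k−i].
best[1] = 0
best[2] = 0
best[3] = 0
best[4] = 0
best[5] = 23
best[6] = 23
best[7] = 23
best[8] = 37
best[9] = 62
best[10] = 62
One optimal cutting: pieces 9 with 1 meter of scrap → ₹62.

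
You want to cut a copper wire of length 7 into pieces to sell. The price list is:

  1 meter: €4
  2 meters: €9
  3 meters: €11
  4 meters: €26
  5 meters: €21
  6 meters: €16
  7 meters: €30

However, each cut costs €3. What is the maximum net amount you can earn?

34

Consider every possible first cut. r[k] is the best of p[i]+r[k−i] over all sellable i≤k, charging 3 whenever i<k.
r[1] = 4
r[2] = 9
r[3] = 11
r[4] = 26
r[5] = 27  (first piece 1, then r[4]=26)
r[6] = 32  (first piece 2, then r[4]=26)
r[7] = 34  (first piece 3, then r[4]=26)
One optimal plan: pieces 4 + 3 (1 cut) → €37 − €3 = €34.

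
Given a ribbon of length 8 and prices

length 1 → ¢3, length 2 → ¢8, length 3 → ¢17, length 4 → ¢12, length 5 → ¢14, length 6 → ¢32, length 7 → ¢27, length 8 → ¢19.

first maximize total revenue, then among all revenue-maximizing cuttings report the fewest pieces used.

3

Consider every possible first cut. r[k] is the best of p[i]+r[k−i] over all sellable i≤k.
r[1] = 3
r[2] = max(3+3, 8+0) = 8
r[3] = max(3+8, 8+3, 17+0) = 17
r[4] = max(3+17, 8+8, 17+3, 12+0) = 20
r[5] = max(3+20, 8+17, 17+8, 12+3, 14+0) = 25
r[6] = max(3+25, 8+20, 17+17, 12+8, 14+3, 32+0) = 34
r[7] = max(3+34, 8+25, 17+20, …, 32+3, 27+0) = 37
r[8] = max(3+37, 8+34, 17+25, …, 27+3, 19+0) = 42
Maximum revenue is ¢42.
Now minimize piece count subject to staying optimal: for each k, pieces[k] = 1 + min over i with p[i]+r[k−i]=r[k] of pieces[k−i].
pieces[5] = 2
pieces[6] = 2
pieces[7] = 3
pieces[8] = 3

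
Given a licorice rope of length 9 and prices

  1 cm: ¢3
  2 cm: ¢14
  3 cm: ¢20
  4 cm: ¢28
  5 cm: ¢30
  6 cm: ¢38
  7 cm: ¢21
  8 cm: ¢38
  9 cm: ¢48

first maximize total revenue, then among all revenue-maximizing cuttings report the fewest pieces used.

Build r[k] bottom-up: r[k] = max over allowed piece i of (p[i] + r[k−i]).
r[1] = 3
r[2] = max(3+3, 14+0) = 14
r[3] = max(3+14, 14+3, 20+0) = 20
r[4] = max(3+20, 14+14, 20+3, 28+0) = 28
r[5] = max(3+28, 14+20, 20+14, 28+3, 30+0) = 34
r[6] = max(3+34, 14+28, 20+20, 28+14, 30+3, 38+0) = 42
r[7] = max(3+42, 14+34, 20+28, …, 38+3, 21+0) = 48
r[8] = max(3+48, 14+42, 20+34, …, 21+3, 38+0) = 56
r[9] = max(3+56, 14+48, 20+42, …, 38+3, 48+0) = 62
Maximum revenue is ¢62.
Now minimize piece count subject to staying optimal: for each k, pieces[k] = 1 + min over i with p[i]+r[k−i]=r[k] of pieces[k−i].
pieces[6] = 2
pieces[7] = 2
pieces[8] = 2
pieces[9] = 3

3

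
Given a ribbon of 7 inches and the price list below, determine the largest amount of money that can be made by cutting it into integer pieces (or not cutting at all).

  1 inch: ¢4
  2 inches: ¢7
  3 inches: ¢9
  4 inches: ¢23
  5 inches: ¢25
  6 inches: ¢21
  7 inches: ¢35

35

Consider every possible first cut. r[k] is the best of p[i]+r[k−i] over all sellable i≤k.
r[1] = 4
r[2] = max(4+4, 7+0) = 8
r[3] = max(4+8, 7+4, 9+0) = 12
r[4] = max(4+12, 7+8, 9+4, 23+0) = 23
r[5] = max(4+23, 7+12, 9+8, 23+4, 25+0) = 27
r[6] = max(4+27, 7+23, 9+12, 23+8, 25+4, 21+0) = 31
r[7] = max(4+31, 7+27, 9+23, …, 21+4, 35+0) = 35
One optimal cutting: 4 + 1 + 1 + 1 → ¢23 + ¢4 + ¢4 + ¢4 = ¢35.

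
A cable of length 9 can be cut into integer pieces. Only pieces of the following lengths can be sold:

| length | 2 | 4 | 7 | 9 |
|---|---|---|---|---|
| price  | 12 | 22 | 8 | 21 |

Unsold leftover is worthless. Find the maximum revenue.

48

Build best[k] bottom-up: best[k] = max over allowed piece i of (p[i] + best[k−i]).
best[1] = 0
best[2] = 12
best[3] = 12
best[4] = max(12+12, 22+0) = 24
best[5] = max(12+12, 22+0) = 24
best[6] = max(12+24, 22+12) = 36
best[7] = max(12+24, 22+12, 8+0) = 36
best[8] = max(12+36, 22+24, 8+0) = 48
best[9] = max(12+36, 22+24, 8+12, 21+0) = 48
One optimal cutting: pieces 2 + 2 + 2 + 2 with 1 unit of scrap → $48.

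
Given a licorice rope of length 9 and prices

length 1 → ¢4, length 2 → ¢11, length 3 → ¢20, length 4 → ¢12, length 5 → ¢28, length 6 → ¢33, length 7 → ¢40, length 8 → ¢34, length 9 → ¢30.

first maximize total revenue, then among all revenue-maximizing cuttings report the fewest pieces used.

3

Consider every possible first cut. r[k] is the best of p[i]+r[k−i] over all sellable i≤k.
r[1] = 4
r[2] = max(4+4, 11+0) = 11
r[3] = max(4+11, 11+4, 20+0) = 20
r[4] = max(4+20, 11+11, 20+4, 12+0) = 24
r[5] = max(4+24, 11+20, 20+11, 12+4, 28+0) = 31
r[6] = max(4+31, 11+24, 20+20, 12+11, 28+4, 33+0) = 40
r[7] = max(4+40, 11+31, 20+24, …, 33+4, 40+0) = 44
r[8] = max(4+44, 11+40, 20+31, …, 40+4, 34+0) = 51
r[9] = max(4+51, 11+44, 20+40, …, 34+4, 30+0) = 60
Maximum revenue is ¢60.
Now minimize piece count subject to staying optimal: for each k, pieces[k] = 1 + min over i with p[i]+r[k−i]=r[k] of pieces[k−i].
pieces[6] = 2
pieces[7] = 3
pieces[8] = 3
pieces[9] = 3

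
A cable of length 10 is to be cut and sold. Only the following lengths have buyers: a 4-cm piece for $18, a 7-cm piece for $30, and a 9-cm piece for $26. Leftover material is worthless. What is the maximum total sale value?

36

Consider every possible first cut. best[k] is the best of p[i]+best[k−i] over all sellable i≤k.
best[1] = 0
best[2] = 0
best[3] = 0
best[4] = 18
best[5] = 18
best[6] = 18
best[7] = max(18+0, 30+0) = 30
best[8] = max(18+18, 30+0) = 36
best[9] = max(18+18, 30+0, 26+0) = 36
best[10] = max(18+18, 30+0, 26+0) = 36
One optimal cutting: pieces 4 + 4 with 2 cm of scrap → $36.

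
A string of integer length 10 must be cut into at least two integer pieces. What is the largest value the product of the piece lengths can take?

Let P[k] be the best product for length k (with at least one cut). For each first piece i, the rest contributes max(k−i, P[k−i]).
P[2] = 1·max(1,0) = 1·1 = 1
P[3] = 1·max(2,1) = 1·2 = 2
P[4] = 2·max(2,1) = 2·2 = 4
P[5] = 2·max(3,2) = 2·3 = 6
P[6] = 3·max(3,2) = 3·3 = 9
P[7] = 2·max(5,6) = 2·6 = 12
P[8] = 2·max(6,9) = 2·9 = 18
P[9] = 3·max(6,9) = 3·9 = 27
P[10] = 2·max(8,18) = 2·18 = 36
One optimal split: 3 + 3 + 2 + 2; product 3·3·2·2 = 36.

36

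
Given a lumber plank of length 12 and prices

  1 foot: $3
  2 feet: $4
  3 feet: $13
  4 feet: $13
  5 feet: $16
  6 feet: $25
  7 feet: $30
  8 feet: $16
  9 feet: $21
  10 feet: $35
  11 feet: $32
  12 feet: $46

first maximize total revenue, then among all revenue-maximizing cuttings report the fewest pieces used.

Let r[k] be the best obtainable value from length k. For each k, try every first piece i and keep the best of price[i] + r[k−i].
r[1] = 3
r[2] = max(3+3, 4+0) = 6
r[3] = max(3+6, 4+3, 13+0) = 13
r[4] = max(3+13, 4+6, 13+3, 13+0) = 16
r[5] = max(3+16, 4+13, 13+6, 13+3, 16+0) = 19
r[6] = max(3+19, 4+16, 13+13, 13+6, 16+3, 25+0) = 26
r[7] = max(3+26, 4+19, 13+16, …, 25+3, 30+0) = 30
r[8] = max(3+30, 4+26, 13+19, …, 30+3, 16+0) = 33
r[9] = max(3+33, 4+30, 13+26, …, 16+3, 21+0) = 39
r[10] = max(3+39, 4+33, 13+30, …, 21+3, 35+0) = 43
r[11] = max(3+43, 4+39, 13+33, …, 35+3, 32+0) = 46
r[12] = max(3+46, 4+43, 13+39, …, 32+3, 46+0) = 52
Maximum revenue is $52.
Now minimize piece count subject to staying optimal: for each k, pieces[k] = 1 + min over i with p[i]+r[k−i]=r[k] of pieces[k−i].
pieces[9] = 3
pieces[10] = 2
pieces[11] = 3
pieces[12] = 4

4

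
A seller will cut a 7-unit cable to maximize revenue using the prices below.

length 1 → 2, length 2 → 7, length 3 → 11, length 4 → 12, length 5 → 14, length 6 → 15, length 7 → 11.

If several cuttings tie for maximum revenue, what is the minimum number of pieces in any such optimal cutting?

Consider every possible first cut. r[k] is the best of p[i]+r[k−i] over all sellable i≤k.
r[1] = 2
r[2] = max(2+2, 7+0) = 7
r[3] = max(2+7, 7+2, 11+0) = 11
r[4] = max(2+11, 7+7, 11+2, 12+0) = 14
r[5] = max(2+14, 7+11, 11+7, 12+2, 14+0) = 18
r[6] = max(2+18, 7+14, 11+11, 12+7, 14+2, 15+0) = 22
r[7] = max(2+22, 7+18, 11+14, …, 15+2, 11+0) = 25
Maximum revenue is 25.
Now minimize piece count subject to staying optimal: for each k, pieces[k] = 1 + min over i with p[i]+r[k−i]=r[k] of pieces[k−i].
pieces[4] = 2
pieces[5] = 2
pieces[6] = 2
pieces[7] = 3

3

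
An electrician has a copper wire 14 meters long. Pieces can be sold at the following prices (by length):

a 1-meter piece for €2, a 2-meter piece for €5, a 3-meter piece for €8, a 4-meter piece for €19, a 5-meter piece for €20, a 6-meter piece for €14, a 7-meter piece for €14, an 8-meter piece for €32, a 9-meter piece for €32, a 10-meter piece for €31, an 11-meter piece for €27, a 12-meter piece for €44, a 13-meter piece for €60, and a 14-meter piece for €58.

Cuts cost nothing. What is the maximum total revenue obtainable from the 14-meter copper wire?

Build r[k] bottom-up: r[k] = max over allowed piece i of (p[i] + r[k−i]).
r[1] = 2
r[2] = max(2+2, 5+0) = 5
r[3] = max(2+5, 5+2, 8+0) = 8
r[4] = max(2+8, 5+5, 8+2, 19+0) = 19
r[5] = max(2+19, 5+8, 8+5, 19+2, 20+0) = 21
r[6] = max(2+21, 5+19, 8+8, 19+5, 20+2, 14+0) = 24
r[7] = max(2+24, 5+21, 8+19, …, 14+2, 14+0) = 27
r[8] = max(2+27, 5+24, 8+21, …, 14+2, 32+0) = 38
r[9] = max(2+38, 5+27, 8+24, …, 32+2, 32+0) = 40
r[10] = max(2+40, 5+38, 8+27, …, 32+2, 31+0) = 43
r[11] = max(2+43, 5+40, 8+38, …, 31+2, 27+0) = 46
r[12] = max(2+46, 5+43, 8+40, …, 27+2, 44+0) = 57
r[13] = max(2+57, 5+46, 8+43, …, 44+2, 60+0) = 60
r[14] = max(2+60, 5+57, 8+46, …, 60+2, 58+0) = 62
One optimal cutting: 13 + 1 → €60 + €2 = €62.

62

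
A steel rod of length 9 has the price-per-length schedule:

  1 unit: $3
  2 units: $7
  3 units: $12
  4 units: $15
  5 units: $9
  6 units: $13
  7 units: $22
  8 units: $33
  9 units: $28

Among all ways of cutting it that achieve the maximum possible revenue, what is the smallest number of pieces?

2

Let r[k] be the best obtainable value from length k. For each k, try every first piece i and keep the best of price[i] + r[k−i].
r[1] = 3
r[2] = max(3+3, 7+0) = 7
r[3] = max(3+7, 7+3, 12+0) = 12
r[4] = max(3+12, 7+7, 12+3, 15+0) = 15
r[5] = max(3+15, 7+12, 12+7, 15+3, 9+0) = 19
r[6] = max(3+19, 7+15, 12+12, 15+7, 9+3, 13+0) = 24
r[7] = max(3+24, 7+19, 12+15, …, 13+3, 22+0) = 27
r[8] = max(3+27, 7+24, 12+19, …, 22+3, 33+0) = 33
r[9] = max(3+33, 7+27, 12+24, …, 33+3, 28+0) = 36
Maximum revenue is $36.
Now minimize piece count subject to staying optimal: for each k, pieces[k] = 1 + min over i with p[i]+r[k−i]=r[k] of pieces[k−i].
pieces[6] = 2
pieces[7] = 2
pieces[8] = 1
pieces[9] = 2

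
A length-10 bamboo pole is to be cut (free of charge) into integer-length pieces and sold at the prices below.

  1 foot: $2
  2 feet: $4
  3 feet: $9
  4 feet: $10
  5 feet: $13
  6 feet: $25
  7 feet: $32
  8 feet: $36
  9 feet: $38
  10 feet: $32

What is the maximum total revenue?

Consider every possible first cut. best[k] is the best of p[i]+best[k−i] over all sellable i≤k.
best[1] = 2
best[2] = max(2+2, 4+0) = 4
best[3] = max(2+4, 4+2, 9+0) = 9
best[4] = max(2+9, 4+4, 9+2, 10+0) = 11
best[5] = max(2+11, 4+9, 9+4, 10+2, 13+0) = 13
best[6] = max(2+13, 4+11, 9+9, 10+4, 13+2, 25+0) = 25
best[7] = max(2+25, 4+13, 9+11, …, 25+2, 32+0) = 32
best[8] = max(2+32, 4+25, 9+13, …, 32+2, 36+0) = 36
best[9] = max(2+36, 4+32, 9+25, …, 36+2, 38+0) = 38
best[10] = max(2+38, 4+36, 9+32, …, 38+2, 32+0) = 41
One optimal cutting: 7 + 3 → $32 + $9 = $41.

41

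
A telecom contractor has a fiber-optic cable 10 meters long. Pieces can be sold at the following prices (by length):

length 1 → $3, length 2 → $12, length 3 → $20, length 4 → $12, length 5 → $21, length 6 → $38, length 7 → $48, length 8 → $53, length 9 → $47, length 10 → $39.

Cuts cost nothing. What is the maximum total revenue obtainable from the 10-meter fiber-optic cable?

Consider every possible first cut. best[k] is the best of p[i]+best[k−i] over all sellable i≤k.
best[1] = 3
best[2] = 12
best[3] = 20
best[4] = 24  (first piece 2, then best[2]=12)
best[5] = 32  (first piece 2, then best[3]=20)
best[6] = 40  (first piece 3, then best[3]=20)
best[7] = 48
best[8] = 53
best[9] = 60  (first piece 2, then best[7]=48)
best[10] = 68  (first piece 3, then best[7]=48)
One optimal cutting: 7 + 3 → $48 + $20 = $68.

68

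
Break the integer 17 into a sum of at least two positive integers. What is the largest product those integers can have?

486

Fill m[k] for k=2..17: at each k try every first piece i and multiply by the better of (k−i) uncut or m[k−i].
m[2] = 1·max(1,0) = 1·1 = 1
m[3] = 1·max(2,1) = 1·2 = 2
m[4] = 2·max(2,1) = 2·2 = 4
m[5] = 2·max(3,2) = 2·3 = 6
m[6] = 3·max(3,2) = 3·3 = 9
m[7] = 2·max(5,6) = 2·6 = 12
m[8] = 2·max(6,9) = 2·9 = 18
m[9] = 3·max(6,9) = 3·9 = 27
m[10] = 2·max(8,18) = 2·18 = 36
m[11] = 2·max(9,27) = 2·27 = 54
m[12] = 3·max(9,27) = 3·27 = 81
m[13] = 2·max(11,54) = 2·54 = 108
m[14] = 2·max(12,81) = 2·81 = 162
m[15] = 3·max(12,81) = 3·81 = 243
m[16] = 2·max(14,162) = 2·162 = 324
m[17] = 2·max(15,243) = 2·243 = 486
One optimal split: 3 + 3 + 3 + 3 + 3 + 2; product 3·3·3·3·3·2 = 486.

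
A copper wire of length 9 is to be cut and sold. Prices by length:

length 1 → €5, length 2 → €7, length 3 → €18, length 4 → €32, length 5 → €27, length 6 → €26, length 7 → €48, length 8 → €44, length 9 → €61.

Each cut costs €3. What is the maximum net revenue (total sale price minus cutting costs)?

Consider every possible first cut. net[k] is the best of p[i]+net[k−i] over all sellable i≤k, charging 3 whenever i<k.
net[1] = 5
net[2] = 7  (first piece 1, then net[1]=5)
net[3] = 18
net[4] = 32
net[5] = 34  (first piece 1, then net[4]=32)
net[6] = 36  (first piece 1, then net[5]=34)
net[7] = 48
net[8] = 61  (first piece 4, then net[4]=32)
net[9] = 63  (first piece 1, then net[8]=61)
One optimal plan: pieces 4 + 4 + 1 (2 cuts) → €69 − €6 = €63.

63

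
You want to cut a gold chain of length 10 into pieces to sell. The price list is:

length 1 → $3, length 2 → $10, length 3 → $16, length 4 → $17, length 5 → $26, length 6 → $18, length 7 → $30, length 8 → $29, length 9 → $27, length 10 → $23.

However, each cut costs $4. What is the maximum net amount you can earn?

Consider every possible first cut. r[k] is the best of p[i]+r[k−i] over all sellable i≤k, charging 4 whenever i<k.
r[1] = 3
r[2] = 10
r[3] = 16
r[4] = 17
r[5] = 26
r[6] = 28  (first piece 3, then r[3]=16)
r[7] = 32  (first piece 2, then r[5]=26)
r[8] = 38  (first piece 3, then r[5]=26)
r[9] = 40  (first piece 3, then r[6]=28)
r[10] = 48  (first piece 5, then r[5]=26)
One optimal plan: pieces 5 + 5 (1 cut) → $52 − $4 = $48.

48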